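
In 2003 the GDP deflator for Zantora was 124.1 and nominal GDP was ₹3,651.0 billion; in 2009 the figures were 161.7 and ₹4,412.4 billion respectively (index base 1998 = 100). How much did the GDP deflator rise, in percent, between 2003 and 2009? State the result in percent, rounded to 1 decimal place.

30.3%

Price-level change = 161.7 / 124.1 − 1 = 0.3030.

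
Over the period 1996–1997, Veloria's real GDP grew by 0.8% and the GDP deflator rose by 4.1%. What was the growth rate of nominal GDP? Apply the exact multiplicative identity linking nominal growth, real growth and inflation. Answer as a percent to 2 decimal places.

(1 + g_nom) = (1 + g_real)(1 + π) = 1.0080 × 1.0410 = 1.04933.

4.93%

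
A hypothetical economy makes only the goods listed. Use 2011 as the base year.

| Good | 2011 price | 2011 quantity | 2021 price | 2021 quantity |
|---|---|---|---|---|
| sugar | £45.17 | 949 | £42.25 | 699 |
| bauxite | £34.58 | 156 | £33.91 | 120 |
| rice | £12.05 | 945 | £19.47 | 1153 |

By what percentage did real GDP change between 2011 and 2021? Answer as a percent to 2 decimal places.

Real GDP 2011 = Nominal GDP 2011 = 45.17·949 + 34.58·156 + 12.05·945 = 59648.06.
Real GDP 2021 (at 2011 prices) = 45.17·699 + 34.58·120 + 12.05·1153 = 49617.08.
Real growth = 49617.08/59648.06 − 1 = -0.1682.

-16.82%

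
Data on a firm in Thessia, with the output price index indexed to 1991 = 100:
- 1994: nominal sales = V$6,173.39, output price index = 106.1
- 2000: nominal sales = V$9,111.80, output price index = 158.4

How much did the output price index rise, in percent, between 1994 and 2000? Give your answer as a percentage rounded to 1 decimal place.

Price-level change = 158.4 / 106.1 − 1 = 0.4929.

49.3%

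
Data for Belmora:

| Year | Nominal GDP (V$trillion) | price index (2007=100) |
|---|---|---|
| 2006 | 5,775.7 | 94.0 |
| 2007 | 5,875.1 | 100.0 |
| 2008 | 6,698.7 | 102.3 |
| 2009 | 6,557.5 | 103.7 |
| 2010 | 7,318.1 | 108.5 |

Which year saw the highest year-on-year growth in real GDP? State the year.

2008

2007: real = 5875.1/1.000 = 5875.10; growth vs 2006 (6144.36) = -4.38%.
2008: real = 6698.7/1.023 = 6548.09; growth vs 2007 (5875.10) = 11.45%.
2009: real = 6557.5/1.037 = 6323.53; growth vs 2008 (6548.09) = -3.43%.
2010: real = 7318.1/1.085 = 6744.79; growth vs 2009 (6323.53) = 6.66%.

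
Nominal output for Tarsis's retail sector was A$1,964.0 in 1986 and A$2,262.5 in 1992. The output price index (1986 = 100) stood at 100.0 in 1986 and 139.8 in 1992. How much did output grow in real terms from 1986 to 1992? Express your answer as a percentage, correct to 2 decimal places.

Real output 1986 = 1964.0 / 1.000 = 1964.00.
Real output 1992 = 2262.5 / 1.398 = 1618.38.
Real growth = 1618.38 / 1964.00 − 1 = -0.1760.

-17.60%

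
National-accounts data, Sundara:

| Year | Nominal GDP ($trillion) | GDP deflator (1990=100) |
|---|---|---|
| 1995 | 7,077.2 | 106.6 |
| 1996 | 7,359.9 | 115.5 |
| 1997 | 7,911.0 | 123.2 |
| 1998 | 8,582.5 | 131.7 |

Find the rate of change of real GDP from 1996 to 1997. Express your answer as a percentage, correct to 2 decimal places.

0.77%

Real GDP 1996 = 7359.9/1.155 = 6372.21.
Real GDP 1997 = 7911.0/1.232 = 6421.27.
Change = 6421.27/6372.21 − 1 = 0.0077.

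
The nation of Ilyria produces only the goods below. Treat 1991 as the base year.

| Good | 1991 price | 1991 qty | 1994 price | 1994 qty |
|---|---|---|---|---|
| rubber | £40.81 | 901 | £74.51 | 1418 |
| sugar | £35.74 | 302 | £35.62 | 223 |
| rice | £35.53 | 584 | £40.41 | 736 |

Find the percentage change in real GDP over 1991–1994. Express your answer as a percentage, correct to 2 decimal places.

Real GDP 1991 = Nominal GDP 1991 = 40.81·901 + 35.74·302 + 35.53·584 = 68312.81.
Real GDP 1994 (at 1991 prices) = 40.81·1418 + 35.74·223 + 35.53·736 = 91988.68.
Real growth = 91988.68/68312.81 − 1 = 0.3466.

34.66%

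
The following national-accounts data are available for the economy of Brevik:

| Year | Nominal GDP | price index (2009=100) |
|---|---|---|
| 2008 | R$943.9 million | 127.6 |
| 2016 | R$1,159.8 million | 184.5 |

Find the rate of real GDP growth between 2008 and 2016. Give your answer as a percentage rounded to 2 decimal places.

Deflate each year: 2008 → 943.9/1.276 = 739.73; 2016 → 1159.8/1.845 = 628.62.
So real GDP changed by 628.62/739.73 − 1 = -0.1502, i.e. -15.02%.

-15.02%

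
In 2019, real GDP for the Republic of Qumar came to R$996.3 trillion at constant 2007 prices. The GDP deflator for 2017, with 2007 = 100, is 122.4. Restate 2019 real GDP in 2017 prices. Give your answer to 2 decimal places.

R$1,219.47 trillion

Real GDP in 2017 prices = Real GDP in 2007 prices × (P_2017/P_2007) = 996.3 × 1.224 = 1219.47.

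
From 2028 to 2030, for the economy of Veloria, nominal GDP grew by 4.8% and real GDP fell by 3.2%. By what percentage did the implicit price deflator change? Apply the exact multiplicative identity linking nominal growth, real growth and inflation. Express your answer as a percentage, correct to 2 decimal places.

8.26%

(1 + g_nom) = (1 + g_real)(1 + π), so π = 1.0480 / 0.9680 − 1 = 0.08264.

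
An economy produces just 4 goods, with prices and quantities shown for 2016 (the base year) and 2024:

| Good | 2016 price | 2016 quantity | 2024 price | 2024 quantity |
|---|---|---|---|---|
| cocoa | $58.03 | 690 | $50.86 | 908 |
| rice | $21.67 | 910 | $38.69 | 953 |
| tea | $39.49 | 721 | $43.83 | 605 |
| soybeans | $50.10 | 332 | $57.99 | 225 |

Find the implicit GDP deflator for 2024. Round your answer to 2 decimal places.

Nominal GDP 2024 = 50.86·908 + 38.69·953 + 43.83·605 + 57.99·225 = 122617.35.
Real GDP 2024 (at 2016 prices) = 58.03·908 + 21.67·953 + 39.49·605 + 50.10·225 = 108506.70.
Deflator = Nominal/Real × 100 = 122617.35/108506.70 × 100 = 113.004.

113.00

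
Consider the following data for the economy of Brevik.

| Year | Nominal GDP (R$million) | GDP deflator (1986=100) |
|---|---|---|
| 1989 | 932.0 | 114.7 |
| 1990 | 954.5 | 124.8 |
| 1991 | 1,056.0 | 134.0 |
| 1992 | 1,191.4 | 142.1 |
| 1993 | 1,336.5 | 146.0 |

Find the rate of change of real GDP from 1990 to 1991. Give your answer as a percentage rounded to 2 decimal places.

3.04%

Real GDP 1990 = 954.5/1.248 = 764.82.
Real GDP 1991 = 1056.0/1.340 = 788.06.
Change = 788.06/764.82 − 1 = 0.0304.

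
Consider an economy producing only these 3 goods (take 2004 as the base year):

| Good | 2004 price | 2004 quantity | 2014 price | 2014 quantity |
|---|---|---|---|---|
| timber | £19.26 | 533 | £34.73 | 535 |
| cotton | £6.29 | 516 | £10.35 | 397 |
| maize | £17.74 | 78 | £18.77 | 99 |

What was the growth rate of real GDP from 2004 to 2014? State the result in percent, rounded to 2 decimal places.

Real GDP 2004 = Nominal GDP 2004 = 19.26·533 + 6.29·516 + 17.74·78 = 14894.94.
Real GDP 2014 (at 2004 prices) = 19.26·535 + 6.29·397 + 17.74·99 = 14557.49.
Real growth = 14557.49/14894.94 − 1 = -0.0227.

-2.27%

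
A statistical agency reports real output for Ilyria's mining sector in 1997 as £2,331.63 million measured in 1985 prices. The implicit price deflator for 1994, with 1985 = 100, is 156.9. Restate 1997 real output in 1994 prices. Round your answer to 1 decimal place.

Real output in 1994 prices = Real output in 1985 prices × (P_1994/P_1985) = 2331.63 × 1.569 = 3658.33.

£3,658.3 million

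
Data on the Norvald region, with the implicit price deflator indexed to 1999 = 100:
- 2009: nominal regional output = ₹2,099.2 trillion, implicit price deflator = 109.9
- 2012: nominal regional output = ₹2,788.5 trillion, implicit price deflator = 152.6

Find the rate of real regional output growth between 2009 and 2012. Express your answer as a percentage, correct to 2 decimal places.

Real regional output 2009 = 2099.2 / 1.099 = 1910.10.
Real regional output 2012 = 2788.5 / 1.526 = 1827.33.
Real growth = 1827.33 / 1910.10 − 1 = -0.0433.

-4.33%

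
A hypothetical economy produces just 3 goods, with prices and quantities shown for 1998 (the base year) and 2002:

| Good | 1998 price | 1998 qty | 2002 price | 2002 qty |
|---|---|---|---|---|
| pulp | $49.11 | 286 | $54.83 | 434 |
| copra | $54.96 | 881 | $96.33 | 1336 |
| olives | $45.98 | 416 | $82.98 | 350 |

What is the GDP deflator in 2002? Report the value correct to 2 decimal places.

Nominal GDP 2002 = 54.83·434 + 96.33·1336 + 82.98·350 = 181536.10.
Real GDP 2002 (at 1998 prices) = 49.11·434 + 54.96·1336 + 45.98·350 = 110833.30.
Deflator = Nominal/Real × 100 = 181536.10/110833.30 × 100 = 163.792.

163.79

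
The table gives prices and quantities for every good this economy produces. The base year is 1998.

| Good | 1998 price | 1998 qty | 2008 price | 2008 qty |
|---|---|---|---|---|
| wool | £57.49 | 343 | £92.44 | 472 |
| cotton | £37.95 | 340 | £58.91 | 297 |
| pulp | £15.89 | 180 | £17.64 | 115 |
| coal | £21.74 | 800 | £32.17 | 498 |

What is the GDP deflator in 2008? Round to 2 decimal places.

Nominal GDP 2008 = 92.44·472 + 58.91·297 + 17.64·115 + 32.17·498 = 79177.21.
Real GDP 2008 (at 1998 prices) = 57.49·472 + 37.95·297 + 15.89·115 + 21.74·498 = 51060.30.
Deflator = Nominal/Real × 100 = 79177.21/51060.30 × 100 = 155.066.

155.07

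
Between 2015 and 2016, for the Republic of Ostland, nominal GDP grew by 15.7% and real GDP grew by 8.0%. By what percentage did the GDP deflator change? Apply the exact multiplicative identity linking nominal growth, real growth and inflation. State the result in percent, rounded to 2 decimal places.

(1 + g_nom) = (1 + g_real)(1 + π), so π = 1.1570 / 1.0800 − 1 = 0.07130.

7.13%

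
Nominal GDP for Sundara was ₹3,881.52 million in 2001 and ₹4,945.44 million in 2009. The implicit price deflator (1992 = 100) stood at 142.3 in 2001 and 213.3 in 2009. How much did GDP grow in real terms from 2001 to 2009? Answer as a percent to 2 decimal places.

-15.00%

Deflate each year: 2001 → 3881.52/1.423 = 2727.70; 2009 → 4945.44/2.133 = 2318.54.
So real GDP changed by 2318.54/2727.70 − 1 = -0.1500, i.e. -15.00%.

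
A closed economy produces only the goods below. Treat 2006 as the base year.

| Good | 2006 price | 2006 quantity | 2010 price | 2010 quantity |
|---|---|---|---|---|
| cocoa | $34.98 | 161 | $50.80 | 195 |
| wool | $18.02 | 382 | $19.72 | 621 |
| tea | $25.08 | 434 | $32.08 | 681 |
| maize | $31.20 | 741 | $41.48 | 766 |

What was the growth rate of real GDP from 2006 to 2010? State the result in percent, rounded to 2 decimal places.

Real GDP 2006 = Nominal GDP 2006 = 34.98·161 + 18.02·382 + 25.08·434 + 31.20·741 = 46519.34.
Real GDP 2010 (at 2006 prices) = 34.98·195 + 18.02·621 + 25.08·681 + 31.20·766 = 58990.20.
Real growth = 58990.20/46519.34 − 1 = 0.2681.

26.81%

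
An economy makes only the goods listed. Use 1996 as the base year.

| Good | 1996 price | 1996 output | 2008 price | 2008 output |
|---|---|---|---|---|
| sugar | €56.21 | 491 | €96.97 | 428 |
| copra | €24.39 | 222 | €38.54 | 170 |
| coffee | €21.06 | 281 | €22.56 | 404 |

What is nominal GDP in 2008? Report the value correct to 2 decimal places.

Nominal GDP 2008 = Σ (p_2008 × q_2008) = 96.97·428 + 38.54·170 + 22.56·404 = 57169.20.

€57169.20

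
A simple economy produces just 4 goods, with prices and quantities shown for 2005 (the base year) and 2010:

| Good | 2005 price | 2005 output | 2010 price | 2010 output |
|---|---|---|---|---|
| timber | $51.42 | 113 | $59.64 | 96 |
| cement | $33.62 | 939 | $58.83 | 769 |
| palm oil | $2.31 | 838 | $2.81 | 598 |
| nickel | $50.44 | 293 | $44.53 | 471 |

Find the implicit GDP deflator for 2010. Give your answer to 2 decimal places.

Nominal GDP 2010 = 59.64·96 + 58.83·769 + 2.81·598 + 44.53·471 = 73619.72.
Real GDP 2010 (at 2005 prices) = 51.42·96 + 33.62·769 + 2.31·598 + 50.44·471 = 55928.72.
Deflator = Nominal/Real × 100 = 73619.72/55928.72 × 100 = 131.631.

131.63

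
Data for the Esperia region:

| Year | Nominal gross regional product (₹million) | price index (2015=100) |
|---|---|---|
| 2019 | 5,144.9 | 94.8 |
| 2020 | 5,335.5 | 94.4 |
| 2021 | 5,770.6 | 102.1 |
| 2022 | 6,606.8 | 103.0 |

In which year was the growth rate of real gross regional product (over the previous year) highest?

2022

2020: real = 5335.5/0.944 = 5652.01; growth vs 2019 (5427.11) = 4.14%.
2021: real = 5770.6/1.021 = 5651.91; growth vs 2020 (5652.01) = 0.00%.
2022: real = 6606.8/1.030 = 6414.37; growth vs 2021 (5651.91) = 13.49%.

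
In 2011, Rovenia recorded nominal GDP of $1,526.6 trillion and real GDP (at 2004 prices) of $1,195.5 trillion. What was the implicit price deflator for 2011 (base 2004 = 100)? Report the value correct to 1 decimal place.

127.7

implicit price deflator = (Nominal / Real) × 100 = 1526.6 / 1195.5 × 100 = 127.70.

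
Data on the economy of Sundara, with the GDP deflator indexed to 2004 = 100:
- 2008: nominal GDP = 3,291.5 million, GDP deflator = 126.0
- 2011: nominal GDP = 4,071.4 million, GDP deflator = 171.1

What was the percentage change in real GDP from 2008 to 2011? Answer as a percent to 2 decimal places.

-8.91%

Real GDP 2008 = 3291.5 / 1.260 = 2612.30.
Real GDP 2011 = 4071.4 / 1.711 = 2379.54.
Real growth = 2379.54 / 2612.30 − 1 = -0.0891.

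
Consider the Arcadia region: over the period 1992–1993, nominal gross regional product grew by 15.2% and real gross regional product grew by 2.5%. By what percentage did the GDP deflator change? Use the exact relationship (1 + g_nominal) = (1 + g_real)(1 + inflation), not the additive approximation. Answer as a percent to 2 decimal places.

12.39%

(1 + g_nom) = (1 + g_real)(1 + π), so π = 1.1520 / 1.0250 − 1 = 0.12390.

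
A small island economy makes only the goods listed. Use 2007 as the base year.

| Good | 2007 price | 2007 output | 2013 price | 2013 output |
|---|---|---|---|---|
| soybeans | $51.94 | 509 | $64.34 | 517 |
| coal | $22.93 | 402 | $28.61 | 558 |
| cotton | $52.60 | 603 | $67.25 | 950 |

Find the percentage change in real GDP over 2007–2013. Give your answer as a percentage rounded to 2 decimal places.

Real GDP 2007 = Nominal GDP 2007 = 51.94·509 + 22.93·402 + 52.60·603 = 67373.12.
Real GDP 2013 (at 2007 prices) = 51.94·517 + 22.93·558 + 52.60·950 = 89617.92.
Real growth = 89617.92/67373.12 − 1 = 0.3302.

33.02%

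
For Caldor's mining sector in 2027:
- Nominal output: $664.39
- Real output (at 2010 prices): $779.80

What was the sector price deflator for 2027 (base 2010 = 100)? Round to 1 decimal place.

85.2

sector price deflator = (Nominal / Real) × 100 = 664.39 / 779.80 × 100 = 85.20.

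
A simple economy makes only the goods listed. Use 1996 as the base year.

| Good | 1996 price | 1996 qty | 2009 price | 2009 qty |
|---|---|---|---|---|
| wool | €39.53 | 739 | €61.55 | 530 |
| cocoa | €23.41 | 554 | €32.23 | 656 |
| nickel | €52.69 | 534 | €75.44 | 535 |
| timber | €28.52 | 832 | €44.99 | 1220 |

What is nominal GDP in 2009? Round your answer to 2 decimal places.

Nominal GDP 2009 = Σ (p_2009 × q_2009) = 61.55·530 + 32.23·656 + 75.44·535 + 44.99·1220 = 149012.58.

€149012.58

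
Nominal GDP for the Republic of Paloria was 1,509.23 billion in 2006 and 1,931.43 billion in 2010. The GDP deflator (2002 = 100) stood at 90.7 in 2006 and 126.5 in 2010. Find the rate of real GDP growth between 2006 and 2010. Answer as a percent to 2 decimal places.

Real GDP 2006 = 1509.23 / 0.907 = 1663.98.
Real GDP 2010 = 1931.43 / 1.265 = 1526.82.
Real growth = 1526.82 / 1663.98 − 1 = -0.0824.

-8.24%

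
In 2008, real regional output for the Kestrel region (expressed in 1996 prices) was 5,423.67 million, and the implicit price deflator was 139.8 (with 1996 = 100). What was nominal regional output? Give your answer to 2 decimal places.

Nominal regional output = Real × (implicit price deflator/100) = 5423.67 × 1.398 = 7582.29.

7,582.29 million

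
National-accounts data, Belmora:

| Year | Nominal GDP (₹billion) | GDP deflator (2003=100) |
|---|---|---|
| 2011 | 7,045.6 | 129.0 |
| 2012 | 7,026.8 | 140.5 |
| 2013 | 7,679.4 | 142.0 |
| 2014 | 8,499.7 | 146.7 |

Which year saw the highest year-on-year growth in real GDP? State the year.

2012: real = 7026.8/1.405 = 5001.28; growth vs 2011 (5461.71) = -8.43%.
2013: real = 7679.4/1.420 = 5408.03; growth vs 2012 (5001.28) = 8.13%.
2014: real = 8499.7/1.467 = 5793.93; growth vs 2013 (5408.03) = 7.14%.

2013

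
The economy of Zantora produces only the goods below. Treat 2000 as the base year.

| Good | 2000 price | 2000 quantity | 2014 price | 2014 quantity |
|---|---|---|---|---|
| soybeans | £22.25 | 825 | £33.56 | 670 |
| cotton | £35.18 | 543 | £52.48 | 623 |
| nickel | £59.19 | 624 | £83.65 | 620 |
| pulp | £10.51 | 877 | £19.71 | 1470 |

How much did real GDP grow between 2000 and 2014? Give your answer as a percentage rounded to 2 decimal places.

6.41%

Real GDP 2000 = Nominal GDP 2000 = 22.25·825 + 35.18·543 + 59.19·624 + 10.51·877 = 83610.82.
Real GDP 2014 (at 2000 prices) = 22.25·670 + 35.18·623 + 59.19·620 + 10.51·1470 = 88972.14.
Real growth = 88972.14/83610.82 − 1 = 0.0641.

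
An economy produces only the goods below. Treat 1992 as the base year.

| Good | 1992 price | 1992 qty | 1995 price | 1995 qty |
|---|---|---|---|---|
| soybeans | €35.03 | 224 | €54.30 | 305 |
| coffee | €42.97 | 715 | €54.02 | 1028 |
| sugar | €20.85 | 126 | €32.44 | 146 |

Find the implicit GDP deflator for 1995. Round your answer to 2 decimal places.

Nominal GDP 1995 = 54.30·305 + 54.02·1028 + 32.44·146 = 76830.30.
Real GDP 1995 (at 1992 prices) = 35.03·305 + 42.97·1028 + 20.85·146 = 57901.41.
Deflator = Nominal/Real × 100 = 76830.30/57901.41 × 100 = 132.692.

132.69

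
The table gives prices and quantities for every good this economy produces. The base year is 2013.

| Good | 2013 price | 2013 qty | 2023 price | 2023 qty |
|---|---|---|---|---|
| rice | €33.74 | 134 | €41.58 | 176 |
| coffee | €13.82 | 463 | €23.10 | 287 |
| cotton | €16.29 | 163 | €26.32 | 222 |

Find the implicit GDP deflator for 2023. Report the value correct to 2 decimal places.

146.37

Nominal GDP 2023 = 41.58·176 + 23.10·287 + 26.32·222 = 19790.82.
Real GDP 2023 (at 2013 prices) = 33.74·176 + 13.82·287 + 16.29·222 = 13520.96.
Deflator = Nominal/Real × 100 = 19790.82/13520.96 × 100 = 146.371.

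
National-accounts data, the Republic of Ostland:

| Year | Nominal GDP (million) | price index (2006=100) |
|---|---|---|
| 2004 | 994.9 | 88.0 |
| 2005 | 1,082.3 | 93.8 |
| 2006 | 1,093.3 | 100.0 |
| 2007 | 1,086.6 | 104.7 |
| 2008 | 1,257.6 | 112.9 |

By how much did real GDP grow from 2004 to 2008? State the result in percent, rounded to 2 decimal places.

-1.47%

Real GDP 2004 = 994.9/0.880 = 1130.57.
Real GDP 2008 = 1257.6/1.129 = 1113.91.
Change = 1113.91/1130.57 − 1 = -0.0147.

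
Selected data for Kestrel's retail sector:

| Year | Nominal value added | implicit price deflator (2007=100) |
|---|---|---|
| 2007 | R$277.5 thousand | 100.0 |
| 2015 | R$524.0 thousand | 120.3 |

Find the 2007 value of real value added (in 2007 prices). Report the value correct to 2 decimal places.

Real value added = Nominal / (implicit price deflator/100) = 277.5 / 1.000 = 277.50.

R$277.50 thousand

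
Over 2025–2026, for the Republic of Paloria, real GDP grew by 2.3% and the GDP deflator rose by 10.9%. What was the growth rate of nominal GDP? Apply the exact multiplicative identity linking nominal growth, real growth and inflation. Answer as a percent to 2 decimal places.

(1 + g_nom) = (1 + g_real)(1 + π) = 1.0230 × 1.1090 = 1.13451.

13.45%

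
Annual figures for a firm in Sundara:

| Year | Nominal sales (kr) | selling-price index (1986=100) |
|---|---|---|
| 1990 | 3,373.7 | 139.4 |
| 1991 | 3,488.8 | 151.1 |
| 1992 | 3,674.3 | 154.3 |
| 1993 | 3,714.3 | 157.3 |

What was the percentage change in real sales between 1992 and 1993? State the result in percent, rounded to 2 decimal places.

Real sales 1992 = 3674.3/1.543 = 2381.27.
Real sales 1993 = 3714.3/1.573 = 2361.28.
Change = 2361.28/2381.27 − 1 = -0.0084.

-0.84%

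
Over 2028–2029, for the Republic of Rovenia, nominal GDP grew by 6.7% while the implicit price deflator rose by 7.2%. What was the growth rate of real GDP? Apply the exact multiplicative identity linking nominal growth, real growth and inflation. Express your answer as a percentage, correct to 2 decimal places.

(1 + g_nom) = (1 + g_real)(1 + π), so g_real = 1.0670 / 1.0720 − 1 = -0.00466.

-0.47%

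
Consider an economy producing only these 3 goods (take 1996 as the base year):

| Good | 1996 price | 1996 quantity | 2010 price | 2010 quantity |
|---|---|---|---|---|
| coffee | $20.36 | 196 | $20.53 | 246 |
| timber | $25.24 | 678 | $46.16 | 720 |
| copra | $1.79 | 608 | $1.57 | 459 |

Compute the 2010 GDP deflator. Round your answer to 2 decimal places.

162.51

Nominal GDP 2010 = 20.53·246 + 46.16·720 + 1.57·459 = 39006.21.
Real GDP 2010 (at 1996 prices) = 20.36·246 + 25.24·720 + 1.79·459 = 24002.97.
Deflator = Nominal/Real × 100 = 39006.21/24002.97 × 100 = 162.506.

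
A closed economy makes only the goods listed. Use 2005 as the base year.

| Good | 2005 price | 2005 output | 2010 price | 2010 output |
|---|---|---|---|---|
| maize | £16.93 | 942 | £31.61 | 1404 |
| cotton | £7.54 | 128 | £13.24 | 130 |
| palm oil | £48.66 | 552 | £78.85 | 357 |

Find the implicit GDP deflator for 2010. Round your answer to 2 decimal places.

Nominal GDP 2010 = 31.61·1404 + 13.24·130 + 78.85·357 = 74251.09.
Real GDP 2010 (at 2005 prices) = 16.93·1404 + 7.54·130 + 48.66·357 = 42121.54.
Deflator = Nominal/Real × 100 = 74251.09/42121.54 × 100 = 176.278.

176.28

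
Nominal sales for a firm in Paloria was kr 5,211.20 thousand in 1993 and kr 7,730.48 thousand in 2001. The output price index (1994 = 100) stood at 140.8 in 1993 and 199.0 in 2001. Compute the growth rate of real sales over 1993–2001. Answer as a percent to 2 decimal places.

Real sales 1993 = 5211.20 / 1.408 = 3701.14.
Real sales 2001 = 7730.48 / 1.990 = 3884.66.
Real growth = 3884.66 / 3701.14 − 1 = 0.0496.

4.96%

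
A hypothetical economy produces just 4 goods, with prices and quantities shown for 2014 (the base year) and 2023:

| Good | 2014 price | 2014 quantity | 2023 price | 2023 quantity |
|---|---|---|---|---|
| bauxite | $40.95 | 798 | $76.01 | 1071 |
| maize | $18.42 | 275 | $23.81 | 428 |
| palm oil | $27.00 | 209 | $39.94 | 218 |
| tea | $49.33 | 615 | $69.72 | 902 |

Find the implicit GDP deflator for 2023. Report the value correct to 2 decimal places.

Nominal GDP 2023 = 76.01·1071 + 23.81·428 + 39.94·218 + 69.72·902 = 163191.75.
Real GDP 2023 (at 2014 prices) = 40.95·1071 + 18.42·428 + 27.00·218 + 49.33·902 = 102122.87.
Deflator = Nominal/Real × 100 = 163191.75/102122.87 × 100 = 159.799.

159.80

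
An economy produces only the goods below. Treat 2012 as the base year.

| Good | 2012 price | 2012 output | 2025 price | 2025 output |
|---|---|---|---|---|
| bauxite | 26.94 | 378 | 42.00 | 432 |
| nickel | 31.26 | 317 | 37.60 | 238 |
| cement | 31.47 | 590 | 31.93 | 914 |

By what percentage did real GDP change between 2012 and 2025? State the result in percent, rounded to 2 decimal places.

23.75%

Real GDP 2012 = Nominal GDP 2012 = 26.94·378 + 31.26·317 + 31.47·590 = 38660.04.
Real GDP 2025 (at 2012 prices) = 26.94·432 + 31.26·238 + 31.47·914 = 47841.54.
Real growth = 47841.54/38660.04 − 1 = 0.2375.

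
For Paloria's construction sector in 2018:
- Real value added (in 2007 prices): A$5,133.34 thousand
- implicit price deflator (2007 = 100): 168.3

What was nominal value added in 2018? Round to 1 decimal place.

Nominal value added = Real × (implicit price deflator/100) = 5133.34 × 1.683 = 8639.41.

A$8,639.4 thousand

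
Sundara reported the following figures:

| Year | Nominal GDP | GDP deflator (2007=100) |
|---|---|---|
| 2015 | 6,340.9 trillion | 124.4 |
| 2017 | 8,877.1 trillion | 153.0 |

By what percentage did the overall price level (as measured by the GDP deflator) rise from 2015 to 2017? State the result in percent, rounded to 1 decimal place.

Price-level change = 153.0 / 124.4 − 1 = 0.2299.

23.0%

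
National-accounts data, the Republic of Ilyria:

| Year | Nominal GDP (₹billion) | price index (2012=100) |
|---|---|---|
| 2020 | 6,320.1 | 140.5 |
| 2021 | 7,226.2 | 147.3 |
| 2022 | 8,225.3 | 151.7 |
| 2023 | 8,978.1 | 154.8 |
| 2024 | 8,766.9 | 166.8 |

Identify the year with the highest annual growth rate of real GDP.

2022

2021: real = 7226.2/1.473 = 4905.77; growth vs 2020 (4498.29) = 9.06%.
2022: real = 8225.3/1.517 = 5422.08; growth vs 2021 (4905.77) = 10.52%.
2023: real = 8978.1/1.548 = 5799.81; growth vs 2022 (5422.08) = 6.97%.
2024: real = 8766.9/1.668 = 5255.94; growth vs 2023 (5799.81) = -9.38%.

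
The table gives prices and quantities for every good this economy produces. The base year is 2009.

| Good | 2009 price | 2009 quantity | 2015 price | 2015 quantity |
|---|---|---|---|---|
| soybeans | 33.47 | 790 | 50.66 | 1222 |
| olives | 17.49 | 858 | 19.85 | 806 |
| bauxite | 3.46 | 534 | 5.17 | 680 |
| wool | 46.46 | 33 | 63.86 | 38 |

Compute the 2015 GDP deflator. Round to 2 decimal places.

141.84

Nominal GDP 2015 = 50.66·1222 + 19.85·806 + 5.17·680 + 63.86·38 = 83847.90.
Real GDP 2015 (at 2009 prices) = 33.47·1222 + 17.49·806 + 3.46·680 + 46.46·38 = 59115.56.
Deflator = Nominal/Real × 100 = 83847.90/59115.56 × 100 = 141.837.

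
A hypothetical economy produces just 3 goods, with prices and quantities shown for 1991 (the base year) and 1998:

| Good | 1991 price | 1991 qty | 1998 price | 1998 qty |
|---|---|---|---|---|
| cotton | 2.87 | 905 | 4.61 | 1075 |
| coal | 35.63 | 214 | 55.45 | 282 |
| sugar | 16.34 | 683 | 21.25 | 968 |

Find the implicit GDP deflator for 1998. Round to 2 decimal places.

142.19

Nominal GDP 1998 = 4.61·1075 + 55.45·282 + 21.25·968 = 41162.65.
Real GDP 1998 (at 1991 prices) = 2.87·1075 + 35.63·282 + 16.34·968 = 28950.03.
Deflator = Nominal/Real × 100 = 41162.65/28950.03 × 100 = 142.185.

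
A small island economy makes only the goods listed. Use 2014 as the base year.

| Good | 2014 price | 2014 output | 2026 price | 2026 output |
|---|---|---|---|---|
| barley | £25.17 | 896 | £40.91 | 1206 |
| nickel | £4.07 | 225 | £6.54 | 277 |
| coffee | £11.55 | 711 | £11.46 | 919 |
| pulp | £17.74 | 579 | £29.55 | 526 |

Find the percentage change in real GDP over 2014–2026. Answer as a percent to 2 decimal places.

22.59%

Real GDP 2014 = Nominal GDP 2014 = 25.17·896 + 4.07·225 + 11.55·711 + 17.74·579 = 41951.58.
Real GDP 2026 (at 2014 prices) = 25.17·1206 + 4.07·277 + 11.55·919 + 17.74·526 = 51428.10.
Real growth = 51428.10/41951.58 − 1 = 0.2259.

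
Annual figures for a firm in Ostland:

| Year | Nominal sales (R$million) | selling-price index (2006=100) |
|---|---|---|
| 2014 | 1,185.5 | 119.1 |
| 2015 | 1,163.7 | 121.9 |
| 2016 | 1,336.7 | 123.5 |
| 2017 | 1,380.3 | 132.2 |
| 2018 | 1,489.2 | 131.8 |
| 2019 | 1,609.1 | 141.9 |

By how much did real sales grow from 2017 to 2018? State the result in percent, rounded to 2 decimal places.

Real sales 2017 = 1380.3/1.322 = 1044.10.
Real sales 2018 = 1489.2/1.318 = 1129.89.
Change = 1129.89/1044.10 − 1 = 0.0822.

8.22%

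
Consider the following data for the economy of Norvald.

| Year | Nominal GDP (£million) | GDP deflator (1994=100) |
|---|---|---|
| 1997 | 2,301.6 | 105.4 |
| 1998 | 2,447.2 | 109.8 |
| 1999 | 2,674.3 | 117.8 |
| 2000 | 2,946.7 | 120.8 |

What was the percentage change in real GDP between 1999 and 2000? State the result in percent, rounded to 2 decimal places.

7.45%

Real GDP 1999 = 2674.3/1.178 = 2270.20.
Real GDP 2000 = 2946.7/1.208 = 2439.32.
Change = 2439.32/2270.20 − 1 = 0.0745.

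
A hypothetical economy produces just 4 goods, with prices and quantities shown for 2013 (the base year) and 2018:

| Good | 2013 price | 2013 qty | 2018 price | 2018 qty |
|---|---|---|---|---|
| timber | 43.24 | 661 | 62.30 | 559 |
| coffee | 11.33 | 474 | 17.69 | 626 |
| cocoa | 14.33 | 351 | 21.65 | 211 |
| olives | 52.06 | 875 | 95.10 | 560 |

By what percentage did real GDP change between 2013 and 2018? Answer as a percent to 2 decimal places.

-24.95%

Real GDP 2013 = Nominal GDP 2013 = 43.24·661 + 11.33·474 + 14.33·351 + 52.06·875 = 84534.39.
Real GDP 2018 (at 2013 prices) = 43.24·559 + 11.33·626 + 14.33·211 + 52.06·560 = 63440.97.
Real growth = 63440.97/84534.39 − 1 = -0.2495.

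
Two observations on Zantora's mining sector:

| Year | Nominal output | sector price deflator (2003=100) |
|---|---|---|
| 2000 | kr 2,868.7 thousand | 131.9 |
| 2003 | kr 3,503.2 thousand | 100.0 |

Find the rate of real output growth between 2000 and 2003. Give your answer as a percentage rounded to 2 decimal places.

Real output 2000 = 2868.7 / 1.319 = 2174.91.
Real output 2003 = 3503.2 / 1.000 = 3503.20.
Real growth = 3503.20 / 2174.91 − 1 = 0.6107.

61.07%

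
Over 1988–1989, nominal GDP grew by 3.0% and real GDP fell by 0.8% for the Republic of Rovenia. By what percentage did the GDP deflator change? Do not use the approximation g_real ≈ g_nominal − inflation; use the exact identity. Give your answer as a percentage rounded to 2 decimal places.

(1 + g_nom) = (1 + g_real)(1 + π), so π = 1.0300 / 0.9920 − 1 = 0.03831.

3.83%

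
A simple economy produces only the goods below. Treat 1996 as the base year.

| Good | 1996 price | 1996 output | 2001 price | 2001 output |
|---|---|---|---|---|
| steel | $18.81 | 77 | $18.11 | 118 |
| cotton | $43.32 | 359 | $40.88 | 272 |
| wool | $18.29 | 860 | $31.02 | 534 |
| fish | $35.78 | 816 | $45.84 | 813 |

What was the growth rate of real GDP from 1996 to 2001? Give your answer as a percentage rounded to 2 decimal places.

-14.64%

Real GDP 1996 = Nominal GDP 1996 = 18.81·77 + 43.32·359 + 18.29·860 + 35.78·816 = 61926.13.
Real GDP 2001 (at 1996 prices) = 18.81·118 + 43.32·272 + 18.29·534 + 35.78·813 = 52858.62.
Real growth = 52858.62/61926.13 − 1 = -0.1464.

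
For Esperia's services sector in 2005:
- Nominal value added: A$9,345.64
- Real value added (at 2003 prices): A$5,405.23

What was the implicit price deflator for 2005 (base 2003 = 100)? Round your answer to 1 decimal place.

implicit price deflator = (Nominal / Real) × 100 = 9345.64 / 5405.23 × 100 = 172.90.

172.9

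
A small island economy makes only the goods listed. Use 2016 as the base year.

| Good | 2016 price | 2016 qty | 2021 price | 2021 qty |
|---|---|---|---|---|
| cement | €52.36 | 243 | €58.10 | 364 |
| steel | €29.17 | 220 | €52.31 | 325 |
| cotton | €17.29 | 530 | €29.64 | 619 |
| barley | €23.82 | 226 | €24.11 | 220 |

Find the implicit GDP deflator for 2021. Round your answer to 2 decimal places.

Nominal GDP 2021 = 58.10·364 + 52.31·325 + 29.64·619 + 24.11·220 = 61800.51.
Real GDP 2021 (at 2016 prices) = 52.36·364 + 29.17·325 + 17.29·619 + 23.82·220 = 44482.20.
Deflator = Nominal/Real × 100 = 61800.51/44482.20 × 100 = 138.933.

138.93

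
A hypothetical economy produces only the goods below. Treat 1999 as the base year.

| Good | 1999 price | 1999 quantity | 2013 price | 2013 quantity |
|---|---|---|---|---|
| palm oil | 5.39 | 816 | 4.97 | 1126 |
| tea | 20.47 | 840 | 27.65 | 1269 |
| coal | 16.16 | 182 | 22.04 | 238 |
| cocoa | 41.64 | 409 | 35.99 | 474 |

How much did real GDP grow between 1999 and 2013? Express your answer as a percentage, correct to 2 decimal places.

33.84%

Real GDP 1999 = Nominal GDP 1999 = 5.39·816 + 20.47·840 + 16.16·182 + 41.64·409 = 41564.92.
Real GDP 2013 (at 1999 prices) = 5.39·1126 + 20.47·1269 + 16.16·238 + 41.64·474 = 55629.01.
Real growth = 55629.01/41564.92 − 1 = 0.3384.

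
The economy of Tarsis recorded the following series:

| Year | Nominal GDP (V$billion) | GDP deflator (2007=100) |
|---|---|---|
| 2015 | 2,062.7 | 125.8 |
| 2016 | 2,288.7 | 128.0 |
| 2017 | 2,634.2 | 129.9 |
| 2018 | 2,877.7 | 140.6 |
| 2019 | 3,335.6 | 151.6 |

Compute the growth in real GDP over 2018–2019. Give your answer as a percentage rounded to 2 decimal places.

7.50%

Real GDP 2018 = 2877.7/1.406 = 2046.73.
Real GDP 2019 = 3335.6/1.516 = 2200.26.
Change = 2200.26/2046.73 − 1 = 0.0750.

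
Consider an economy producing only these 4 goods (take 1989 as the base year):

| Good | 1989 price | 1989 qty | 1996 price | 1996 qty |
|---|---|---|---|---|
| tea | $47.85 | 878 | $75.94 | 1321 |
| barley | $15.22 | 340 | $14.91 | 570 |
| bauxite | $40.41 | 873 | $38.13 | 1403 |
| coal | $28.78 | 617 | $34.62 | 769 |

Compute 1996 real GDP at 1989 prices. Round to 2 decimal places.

Real GDP 1996 = Σ (p_1989 × q_1996) = 47.85·1321 + 15.22·570 + 40.41·1403 + 28.78·769 = 150712.30.

$150712.30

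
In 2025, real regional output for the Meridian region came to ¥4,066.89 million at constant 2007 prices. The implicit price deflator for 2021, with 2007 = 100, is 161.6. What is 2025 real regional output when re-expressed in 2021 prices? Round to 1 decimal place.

Real regional output in 2021 prices = Real regional output in 2007 prices × (P_2021/P_2007) = 4066.89 × 1.616 = 6572.09.

¥6,572.1 million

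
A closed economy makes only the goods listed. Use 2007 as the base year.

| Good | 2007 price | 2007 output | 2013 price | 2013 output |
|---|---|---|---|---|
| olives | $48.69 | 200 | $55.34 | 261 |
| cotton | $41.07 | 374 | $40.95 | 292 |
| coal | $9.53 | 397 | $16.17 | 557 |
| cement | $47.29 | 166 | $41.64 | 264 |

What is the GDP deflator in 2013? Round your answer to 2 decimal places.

Nominal GDP 2013 = 55.34·261 + 40.95·292 + 16.17·557 + 41.64·264 = 46400.79.
Real GDP 2013 (at 2007 prices) = 48.69·261 + 41.07·292 + 9.53·557 + 47.29·264 = 42493.30.
Deflator = Nominal/Real × 100 = 46400.79/42493.30 × 100 = 109.196.

109.20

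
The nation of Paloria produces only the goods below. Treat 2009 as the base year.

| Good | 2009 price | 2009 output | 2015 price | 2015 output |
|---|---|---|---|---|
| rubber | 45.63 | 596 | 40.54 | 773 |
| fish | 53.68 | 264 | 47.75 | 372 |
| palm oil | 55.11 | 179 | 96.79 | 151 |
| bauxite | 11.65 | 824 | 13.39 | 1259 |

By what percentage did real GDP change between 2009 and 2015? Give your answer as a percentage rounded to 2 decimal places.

Real GDP 2009 = Nominal GDP 2009 = 45.63·596 + 53.68·264 + 55.11·179 + 11.65·824 = 60831.29.
Real GDP 2015 (at 2009 prices) = 45.63·773 + 53.68·372 + 55.11·151 + 11.65·1259 = 78229.91.
Real growth = 78229.91/60831.29 − 1 = 0.2860.

28.60%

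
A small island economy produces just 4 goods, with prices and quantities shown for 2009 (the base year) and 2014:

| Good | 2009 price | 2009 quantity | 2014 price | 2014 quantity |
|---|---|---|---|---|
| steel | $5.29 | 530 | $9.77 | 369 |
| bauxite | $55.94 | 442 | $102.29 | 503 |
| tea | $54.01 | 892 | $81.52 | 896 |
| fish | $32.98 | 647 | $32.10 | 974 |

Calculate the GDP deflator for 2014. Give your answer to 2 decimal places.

144.08

Nominal GDP 2014 = 9.77·369 + 102.29·503 + 81.52·896 + 32.10·974 = 159364.32.
Real GDP 2014 (at 2009 prices) = 5.29·369 + 55.94·503 + 54.01·896 + 32.98·974 = 110605.31.
Deflator = Nominal/Real × 100 = 159364.32/110605.31 × 100 = 144.084.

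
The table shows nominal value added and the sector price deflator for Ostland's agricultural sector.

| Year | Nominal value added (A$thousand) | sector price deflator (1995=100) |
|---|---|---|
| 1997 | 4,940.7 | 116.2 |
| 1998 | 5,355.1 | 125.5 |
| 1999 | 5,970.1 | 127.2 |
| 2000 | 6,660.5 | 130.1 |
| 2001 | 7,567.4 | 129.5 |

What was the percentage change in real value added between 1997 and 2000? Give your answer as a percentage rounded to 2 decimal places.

20.41%

Real value added 1997 = 4940.7/1.162 = 4251.89.
Real value added 2000 = 6660.5/1.301 = 5119.52.
Change = 5119.52/4251.89 − 1 = 0.2041.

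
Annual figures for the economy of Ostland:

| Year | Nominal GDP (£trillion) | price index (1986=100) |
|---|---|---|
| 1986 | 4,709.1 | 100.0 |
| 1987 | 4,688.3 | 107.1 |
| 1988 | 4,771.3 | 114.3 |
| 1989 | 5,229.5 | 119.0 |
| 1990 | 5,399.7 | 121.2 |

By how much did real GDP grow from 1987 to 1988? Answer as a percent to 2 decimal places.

-4.64%

Real GDP 1987 = 4688.3/1.071 = 4377.50.
Real GDP 1988 = 4771.3/1.143 = 4174.37.
Change = 4174.37/4377.50 − 1 = -0.0464.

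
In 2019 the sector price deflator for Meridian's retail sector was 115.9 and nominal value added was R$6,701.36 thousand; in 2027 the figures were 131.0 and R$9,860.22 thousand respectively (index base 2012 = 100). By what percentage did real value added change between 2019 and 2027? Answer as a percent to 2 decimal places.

Deflate each year: 2019 → 6701.36/1.159 = 5782.02; 2027 → 9860.22/1.310 = 7526.89.
So real value added changed by 7526.89/5782.02 − 1 = 0.3018, i.e. 30.18%.

30.18%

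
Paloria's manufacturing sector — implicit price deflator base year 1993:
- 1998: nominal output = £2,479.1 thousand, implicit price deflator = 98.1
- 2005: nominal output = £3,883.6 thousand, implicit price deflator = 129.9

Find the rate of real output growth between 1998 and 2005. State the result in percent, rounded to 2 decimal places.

Deflate each year: 1998 → 2479.1/0.981 = 2527.12; 2005 → 3883.6/1.299 = 2989.68.
So real output changed by 2989.68/2527.12 − 1 = 0.1830, i.e. 18.30%.

18.30%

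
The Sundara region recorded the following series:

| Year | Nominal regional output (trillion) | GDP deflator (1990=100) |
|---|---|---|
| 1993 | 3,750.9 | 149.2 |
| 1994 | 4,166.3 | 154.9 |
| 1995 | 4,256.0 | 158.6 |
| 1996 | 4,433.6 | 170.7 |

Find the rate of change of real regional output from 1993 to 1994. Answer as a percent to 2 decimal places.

Real regional output 1993 = 3750.9/1.492 = 2514.01.
Real regional output 1994 = 4166.3/1.549 = 2689.67.
Change = 2689.67/2514.01 − 1 = 0.0699.

6.99%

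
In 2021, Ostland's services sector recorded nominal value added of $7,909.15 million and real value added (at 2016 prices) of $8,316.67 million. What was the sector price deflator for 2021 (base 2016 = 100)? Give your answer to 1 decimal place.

sector price deflator = (Nominal / Real) × 100 = 7909.15 / 8316.67 × 100 = 95.10.

95.1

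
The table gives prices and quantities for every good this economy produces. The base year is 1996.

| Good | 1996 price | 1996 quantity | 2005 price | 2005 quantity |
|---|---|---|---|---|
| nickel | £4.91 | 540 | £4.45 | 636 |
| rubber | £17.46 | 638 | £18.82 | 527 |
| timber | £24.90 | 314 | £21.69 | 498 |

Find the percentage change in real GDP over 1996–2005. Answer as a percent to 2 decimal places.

Real GDP 1996 = Nominal GDP 1996 = 4.91·540 + 17.46·638 + 24.90·314 = 21609.48.
Real GDP 2005 (at 1996 prices) = 4.91·636 + 17.46·527 + 24.90·498 = 24724.38.
Real growth = 24724.38/21609.48 − 1 = 0.1441.

14.41%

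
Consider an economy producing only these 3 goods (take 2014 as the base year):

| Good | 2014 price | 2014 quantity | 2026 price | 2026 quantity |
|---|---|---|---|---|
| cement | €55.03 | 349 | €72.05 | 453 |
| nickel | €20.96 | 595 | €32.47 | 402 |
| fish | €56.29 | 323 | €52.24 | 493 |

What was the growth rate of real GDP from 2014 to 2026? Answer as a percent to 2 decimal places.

22.56%

Real GDP 2014 = Nominal GDP 2014 = 55.03·349 + 20.96·595 + 56.29·323 = 49858.34.
Real GDP 2026 (at 2014 prices) = 55.03·453 + 20.96·402 + 56.29·493 = 61105.48.
Real growth = 61105.48/49858.34 − 1 = 0.2256.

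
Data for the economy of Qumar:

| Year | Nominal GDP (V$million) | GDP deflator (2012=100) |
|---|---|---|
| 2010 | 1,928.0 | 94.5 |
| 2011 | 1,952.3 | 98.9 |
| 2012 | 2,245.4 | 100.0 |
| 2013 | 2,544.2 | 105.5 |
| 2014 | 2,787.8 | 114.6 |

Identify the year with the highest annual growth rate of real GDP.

2012

2011: real = 1952.3/0.989 = 1974.01; growth vs 2010 (2040.21) = -3.24%.
2012: real = 2245.4/1.000 = 2245.40; growth vs 2011 (1974.01) = 13.75%.
2013: real = 2544.2/1.055 = 2411.56; growth vs 2012 (2245.40) = 7.40%.
2014: real = 2787.8/1.146 = 2432.64; growth vs 2013 (2411.56) = 0.87%.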